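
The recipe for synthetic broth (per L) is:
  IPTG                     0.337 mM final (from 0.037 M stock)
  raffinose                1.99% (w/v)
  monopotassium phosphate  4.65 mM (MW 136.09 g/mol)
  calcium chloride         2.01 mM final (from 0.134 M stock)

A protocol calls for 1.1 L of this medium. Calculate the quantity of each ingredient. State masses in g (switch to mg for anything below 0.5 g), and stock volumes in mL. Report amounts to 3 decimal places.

IPTG 10.019 mL; raffinose 21.890 g; monopotassium phosphate 0.696 g; calcium chloride 16.500 mL

Scale factor relative to 1 L: 1.1.
IPTG: V = C2·V2/C1 = 0.337 mM × 1100 mL ÷ 37 mM = 10.019 mL
raffinose: 1.99 g per 100 mL × 1100 mL ÷ 100 = 21.890 g
monopotassium phosphate: 4.65 mmol/L × 136.09 g/mol × 1.1 L ÷ 1000 = 0.696 g
calcium chloride: C1V1 = C2V2 → 2.01 mM × 1100 mL ÷ 134 mM = 16.500 mL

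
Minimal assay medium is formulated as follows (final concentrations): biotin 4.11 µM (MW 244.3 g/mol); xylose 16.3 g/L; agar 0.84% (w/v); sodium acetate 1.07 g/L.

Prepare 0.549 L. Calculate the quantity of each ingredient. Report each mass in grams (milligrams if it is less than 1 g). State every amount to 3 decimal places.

biotin 0.551 mg; xylose 8.949 g; agar 4.612 g; sodium acetate 587.430 mg

Scale factor relative to 1 L: 0.549.
biotin: 4.11 µmol/L × 244.3 g/mol × 0.549 L ÷ 1000 = 0.551 mg
xylose: 16.3 g/L × 0.549 L = 8.949 g
agar: 0.84 g per 100 mL × 549 mL ÷ 100 = 4.612 g
sodium acetate: 1.07 g/L × 0.549 L = 0.58743 g = 587.430 mg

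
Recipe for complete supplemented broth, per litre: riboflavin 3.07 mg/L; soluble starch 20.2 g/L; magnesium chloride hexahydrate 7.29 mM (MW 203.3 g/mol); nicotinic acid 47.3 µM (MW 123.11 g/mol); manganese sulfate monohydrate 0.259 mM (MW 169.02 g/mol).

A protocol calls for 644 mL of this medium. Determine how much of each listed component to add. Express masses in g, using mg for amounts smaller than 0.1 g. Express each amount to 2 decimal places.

riboflavin 1.98 mg; soluble starch 13.01 g; magnesium chloride hexahydrate 0.95 g; nicotinic acid 3.75 mg; manganese sulfate monohydrate 28.19 mg

Target volume = 644 mL = 0.644 L.
riboflavin: 3.07 mg/L × 0.644 L = 1.98 mg
soluble starch: 20.2 g/L × 0.644 L = 13.01 g
magnesium chloride hexahydrate: 7.29 mmol/L × 203.3 g/mol × 0.644 L ÷ 1000 = 0.95 g
nicotinic acid: 47.3 µmol/L × 123.11 g/mol × 0.644 L ÷ 1000 = 3.75 mg
manganese sulfate monohydrate: 0.259 mmol/L × 169.02 mg/mmol × 0.644 L = 28.19 mg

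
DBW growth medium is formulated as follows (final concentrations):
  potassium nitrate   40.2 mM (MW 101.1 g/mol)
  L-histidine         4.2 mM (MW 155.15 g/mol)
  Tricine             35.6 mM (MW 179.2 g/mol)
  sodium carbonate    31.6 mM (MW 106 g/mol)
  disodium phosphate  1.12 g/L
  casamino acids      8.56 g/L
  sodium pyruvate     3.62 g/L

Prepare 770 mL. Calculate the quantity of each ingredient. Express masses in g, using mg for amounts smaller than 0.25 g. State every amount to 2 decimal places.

Working volume: 770 mL = 0.77 L.
potassium nitrate: 40.2 mmol/L × 101.1 g/mol × 0.77 L ÷ 1000 = 3.13 g
L-histidine: 4.2 mmol/L × 155.15 g/mol × 0.77 L ÷ 1000 = 0.50 g
Tricine: 35.6 mmol/L × 179.2 g/mol × 0.77 L ÷ 1000 = 4.91 g
sodium carbonate: 31.6 mmol/L × 106 g/mol × 0.77 L ÷ 1000 = 2.58 g
disodium phosphate: 1.12 g/L × 0.77 L = 0.86 g
casamino acids: 8.56 g/L × 0.77 L = 6.59 g
sodium pyruvate: 3.62 g/L × 0.77 L = 2.79 g

potassium nitrate 3.13 g; L-histidine 0.50 g; Tricine 4.91 g; sodium carbonate 2.58 g; disodium phosphate 0.86 g; casamino acids 6.59 g; sodium pyruvate 2.79 g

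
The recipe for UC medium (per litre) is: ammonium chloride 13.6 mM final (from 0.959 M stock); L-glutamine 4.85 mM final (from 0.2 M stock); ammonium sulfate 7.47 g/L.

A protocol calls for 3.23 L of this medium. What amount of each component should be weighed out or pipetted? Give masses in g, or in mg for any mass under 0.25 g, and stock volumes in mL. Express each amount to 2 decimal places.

ammonium chloride 45.81 mL; L-glutamine 78.33 mL; ammonium sulfate 24.13 g

Scale factor relative to 1 L: 3.23.
ammonium chloride: dilute stock: 13.6 mM × 3230 mL ÷ 959 mM = 45.81 mL
L-glutamine: V = C2·V2/C1 = 4.85 mM × 3230 mL ÷ 200 mM = 78.33 mL
ammonium sulfate: 7.47 g/L × 3.23 L = 24.13 g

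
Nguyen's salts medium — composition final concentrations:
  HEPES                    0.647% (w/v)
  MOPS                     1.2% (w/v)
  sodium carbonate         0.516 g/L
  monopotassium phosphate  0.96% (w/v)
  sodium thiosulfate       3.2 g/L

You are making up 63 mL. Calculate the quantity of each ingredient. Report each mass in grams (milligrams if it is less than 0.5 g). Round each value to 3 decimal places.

HEPES 407.610 mg; MOPS 0.756 g; sodium carbonate 32.508 mg; monopotassium phosphate 0.605 g; sodium thiosulfate 201.600 mg

Working volume: 63 mL = 0.063 L.
HEPES: 0.647 g per 100 mL × 63 mL ÷ 100 = 0.40761 g = 407.610 mg
MOPS: 1.2 g per 100 mL × 63 mL ÷ 100 = 0.756 g
sodium carbonate: 0.516 g/L × 0.063 L = 0.032508 g = 32.508 mg
monopotassium phosphate: 0.96 g per 100 mL × 63 mL ÷ 100 = 0.605 g
sodium thiosulfate: 3.2 g/L × 0.063 L = 0.2016 g = 201.600 mg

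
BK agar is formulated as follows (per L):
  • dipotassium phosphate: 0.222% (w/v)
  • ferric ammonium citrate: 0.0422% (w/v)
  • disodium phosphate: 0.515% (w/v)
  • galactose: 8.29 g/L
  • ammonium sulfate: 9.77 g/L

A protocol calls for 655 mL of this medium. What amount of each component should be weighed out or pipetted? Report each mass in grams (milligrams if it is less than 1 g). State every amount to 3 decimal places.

Target volume = 655 mL = 0.655 L.
dipotassium phosphate: 0.222 g per 100 mL × 655 mL ÷ 100 = 1.454 g
ferric ammonium citrate: 0.0422% w/v = 0.422 g/L → 0.422 × 0.655 L = 0.27641 g = 276.410 mg
disodium phosphate: 0.515 g per 100 mL × 655 mL ÷ 100 = 3.373 g
galactose: 8.29 g/L × 0.655 L = 5.430 g
ammonium sulfate: 9.77 g/L × 0.655 L = 6.399 g

dipotassium phosphate 1.454 g; ferric ammonium citrate 276.410 mg; disodium phosphate 3.373 g; galactose 5.430 g; ammonium sulfate 6.399 g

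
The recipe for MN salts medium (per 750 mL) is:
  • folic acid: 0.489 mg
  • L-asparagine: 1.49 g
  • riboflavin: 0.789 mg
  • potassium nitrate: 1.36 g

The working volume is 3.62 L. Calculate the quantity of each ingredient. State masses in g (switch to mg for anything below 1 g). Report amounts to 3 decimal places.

Scale factor = 3620 mL / 750 mL = 4.82667.
folic acid: 0.489 mg × (3620 mL / 750 mL) = 2.360 mg
L-asparagine: 1.49 g × (3620 mL / 750 mL) = 7.192 g
riboflavin: 0.789 mg × (3620 mL / 750 mL) = 3.808 mg
potassium nitrate: 1.36 g × (3620 mL / 750 mL) = 6.564 g

folic acid 2.360 mg; L-asparagine 7.192 g; riboflavin 3.808 mg; potassium nitrate 6.564 g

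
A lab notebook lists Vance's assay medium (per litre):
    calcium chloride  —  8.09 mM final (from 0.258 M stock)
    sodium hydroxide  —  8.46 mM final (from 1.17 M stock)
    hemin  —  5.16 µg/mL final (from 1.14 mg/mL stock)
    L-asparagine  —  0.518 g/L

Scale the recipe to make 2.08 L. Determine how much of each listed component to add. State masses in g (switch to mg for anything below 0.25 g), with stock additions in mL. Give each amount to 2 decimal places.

Scale factor relative to 1 L: 2.08.
calcium chloride: dilute stock: 8.09 mM × 2080 mL ÷ 258 mM = 65.22 mL
sodium hydroxide: dilute stock: 8.46 mM × 2080 mL ÷ 1170 mM = 15.04 mL
hemin: dilute stock: 5.16 µg/mL × 2080 mL ÷ 1140 µg/mL = 9.41 mL
L-asparagine: 0.518 g/L × 2.08 L = 1.08 g

calcium chloride 65.22 mL; sodium hydroxide 15.04 mL; hemin 9.41 mL; L-asparagine 1.08 g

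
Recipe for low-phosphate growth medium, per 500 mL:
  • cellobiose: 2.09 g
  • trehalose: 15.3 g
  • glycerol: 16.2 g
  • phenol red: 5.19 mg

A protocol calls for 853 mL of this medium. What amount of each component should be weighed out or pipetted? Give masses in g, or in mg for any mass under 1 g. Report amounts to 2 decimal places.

Ratio of target to recipe volume: 853 / 500 = 1.706.
cellobiose: 2.09 g × (853 mL / 500 mL) = 3.57 g
trehalose: 15.3 g × (853 mL / 500 mL) = 26.10 g
glycerol: 16.2 g × (853 mL / 500 mL) = 27.64 g
phenol red: 5.19 mg × (853 mL / 500 mL) = 8.85 mg

cellobiose 3.57 g; trehalose 26.10 g; glycerol 27.64 g; phenol red 8.85 mg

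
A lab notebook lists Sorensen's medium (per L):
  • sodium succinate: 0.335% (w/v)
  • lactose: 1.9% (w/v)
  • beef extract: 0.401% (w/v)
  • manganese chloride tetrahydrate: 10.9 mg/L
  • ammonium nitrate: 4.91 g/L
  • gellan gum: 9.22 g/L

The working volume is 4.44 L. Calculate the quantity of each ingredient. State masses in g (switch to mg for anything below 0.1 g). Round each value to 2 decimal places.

sodium succinate 14.87 g; lactose 84.36 g; beef extract 17.80 g; manganese chloride tetrahydrate 48.40 mg; ammonium nitrate 21.80 g; gellan gum 40.94 g

Scale factor relative to 1 L: 4.44.
sodium succinate: 0.335 g per 100 mL × 4440 mL ÷ 100 = 14.87 g
lactose: 1.9% w/v = 19 g/L → 19 × 4.44 L = 84.36 g
beef extract: 0.401% w/v = 4.01 g/L → 4.01 × 4.44 L = 17.80 g
manganese chloride tetrahydrate: 10.9 mg/L × 4.44 L = 48.40 mg
ammonium nitrate: 4.91 g/L × 4.44 L = 21.80 g
gellan gum: 9.22 g/L × 4.44 L = 40.94 g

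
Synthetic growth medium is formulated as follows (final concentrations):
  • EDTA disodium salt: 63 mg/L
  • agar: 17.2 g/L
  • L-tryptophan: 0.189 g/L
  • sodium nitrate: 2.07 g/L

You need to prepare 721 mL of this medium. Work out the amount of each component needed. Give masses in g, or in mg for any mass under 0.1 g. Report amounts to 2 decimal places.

Scale factor relative to 1 L: 0.721.
EDTA disodium salt: 63 mg/L × 0.721 L = 45.42 mg
agar: 17.2 g/L × 0.721 L = 12.40 g
L-tryptophan: 0.189 g/L × 0.721 L = 0.14 g
sodium nitrate: 2.07 g/L × 0.721 L = 1.49 g

EDTA disodium salt 45.42 mg; agar 12.40 g; L-tryptophan 0.14 g; sodium nitrate 1.49 g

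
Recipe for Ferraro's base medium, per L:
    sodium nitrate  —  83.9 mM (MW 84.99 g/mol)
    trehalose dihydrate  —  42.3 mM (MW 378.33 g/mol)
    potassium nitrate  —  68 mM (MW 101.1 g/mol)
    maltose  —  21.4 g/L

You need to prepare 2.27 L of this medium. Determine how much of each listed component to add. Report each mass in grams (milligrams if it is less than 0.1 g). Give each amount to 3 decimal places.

Scale factor relative to 1 L: 2.27.
sodium nitrate: 83.9 mmol/L × 84.99 g/mol × 2.27 L ÷ 1000 = 16.187 g
trehalose dihydrate: 42.3 mmol/L × 378.33 g/mol × 2.27 L ÷ 1000 = 36.328 g
potassium nitrate: 68 mmol/L × 101.1 g/mol × 2.27 L ÷ 1000 = 15.606 g
maltose: 21.4 g/L × 2.27 L = 48.578 g

sodium nitrate 16.187 g; trehalose dihydrate 36.328 g; potassium nitrate 15.606 g; maltose 48.578 g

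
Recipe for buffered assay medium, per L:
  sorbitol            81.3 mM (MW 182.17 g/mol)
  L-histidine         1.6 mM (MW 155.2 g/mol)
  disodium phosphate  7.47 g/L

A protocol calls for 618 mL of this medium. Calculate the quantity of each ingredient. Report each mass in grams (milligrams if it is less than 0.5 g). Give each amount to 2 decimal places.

sorbitol 9.15 g; L-histidine 153.46 mg; disodium phosphate 4.62 g

Scale factor relative to 1 L: 0.618.
sorbitol: 81.3 mmol/L × 182.17 g/mol × 0.618 L ÷ 1000 = 9.15 g
L-histidine: 1.6 mmol/L × 155.2 mg/mmol × 0.618 L = 153.46 mg
disodium phosphate: 7.47 g/L × 0.618 L = 4.62 g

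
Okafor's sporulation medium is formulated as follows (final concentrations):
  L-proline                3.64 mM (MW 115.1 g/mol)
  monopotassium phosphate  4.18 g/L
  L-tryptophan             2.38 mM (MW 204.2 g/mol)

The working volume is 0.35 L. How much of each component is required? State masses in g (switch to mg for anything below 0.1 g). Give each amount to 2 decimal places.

L-proline 0.15 g; monopotassium phosphate 1.46 g; L-tryptophan 0.17 g

Working volume: 0.35 L.
L-proline: 3.64 mmol/L × 115.1 g/mol × 0.35 L ÷ 1000 = 0.15 g
monopotassium phosphate: 4.18 g/L × 0.35 L = 1.46 g
L-tryptophan: 2.38 mmol/L × 204.2 g/mol × 0.35 L ÷ 1000 = 0.17 g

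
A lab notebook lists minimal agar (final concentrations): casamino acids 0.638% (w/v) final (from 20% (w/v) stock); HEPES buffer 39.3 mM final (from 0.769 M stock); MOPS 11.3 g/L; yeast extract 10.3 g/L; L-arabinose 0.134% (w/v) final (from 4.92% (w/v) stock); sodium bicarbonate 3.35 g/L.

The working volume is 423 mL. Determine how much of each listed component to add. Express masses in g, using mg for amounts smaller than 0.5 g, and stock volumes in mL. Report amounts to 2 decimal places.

Scale factor relative to 1 L: 0.423.
casamino acids: C1V1 = C2V2 → 0.638% ÷ 20% × 423 mL = 13.49 mL
HEPES buffer: C1V1 = C2V2 → 39.3 mM × 423 mL ÷ 769 mM = 21.62 mL
MOPS: 11.3 g/L × 0.423 L = 4.78 g
yeast extract: 10.3 g/L × 0.423 L = 4.36 g
L-arabinose: C1V1 = C2V2 → 0.134% ÷ 4.92% × 423 mL = 11.52 mL
sodium bicarbonate: 3.35 g/L × 0.423 L = 1.42 g

casamino acids 13.49 mL; HEPES buffer 21.62 mL; MOPS 4.78 g; yeast extract 4.36 g; L-arabinose 11.52 mL; sodium bicarbonate 1.42 g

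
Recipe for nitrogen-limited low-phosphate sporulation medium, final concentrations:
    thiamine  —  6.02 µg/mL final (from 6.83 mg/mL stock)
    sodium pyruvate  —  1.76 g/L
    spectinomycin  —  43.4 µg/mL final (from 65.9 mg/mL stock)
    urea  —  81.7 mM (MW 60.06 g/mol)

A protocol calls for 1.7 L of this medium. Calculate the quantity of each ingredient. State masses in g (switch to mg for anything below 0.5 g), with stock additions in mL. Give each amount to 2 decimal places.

thiamine 1.50 mL; sodium pyruvate 2.99 g; spectinomycin 1.12 mL; urea 8.34 g

Working volume: 1.7 L.
thiamine: dilute stock: 6.02 µg/mL × 1700 mL ÷ 6830 µg/mL = 1.50 mL
sodium pyruvate: 1.76 g/L × 1.7 L = 2.99 g
spectinomycin: V = C2·V2/C1 = 43.4 µg/mL × 1700 mL ÷ 65900 µg/mL = 1.12 mL
urea: 81.7 mmol/L × 60.06 g/mol × 1.7 L ÷ 1000 = 8.34 g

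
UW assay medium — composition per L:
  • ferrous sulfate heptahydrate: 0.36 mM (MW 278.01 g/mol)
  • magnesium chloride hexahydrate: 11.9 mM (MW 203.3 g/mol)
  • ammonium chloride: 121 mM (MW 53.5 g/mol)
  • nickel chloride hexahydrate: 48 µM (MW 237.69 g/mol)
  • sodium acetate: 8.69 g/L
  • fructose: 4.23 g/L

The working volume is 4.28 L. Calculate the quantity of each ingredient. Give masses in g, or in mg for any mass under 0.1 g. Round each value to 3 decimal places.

Working volume: 4.28 L.
ferrous sulfate heptahydrate: 0.36 mmol/L × 278.01 g/mol × 4.28 L ÷ 1000 = 0.428 g
magnesium chloride hexahydrate: 11.9 mmol/L × 203.3 g/mol × 4.28 L ÷ 1000 = 10.354 g
ammonium chloride: 121 mmol/L × 53.5 g/mol × 4.28 L ÷ 1000 = 27.707 g
nickel chloride hexahydrate: 48 µmol/L × 237.69 g/mol × 4.28 L ÷ 1000 = 48.831 mg
sodium acetate: 8.69 g/L × 4.28 L = 37.193 g
fructose: 4.23 g/L × 4.28 L = 18.104 g

ferrous sulfate heptahydrate 0.428 g; magnesium chloride hexahydrate 10.354 g; ammonium chloride 27.707 g; nickel chloride hexahydrate 48.831 mg; sodium acetate 37.193 g; fructose 18.104 g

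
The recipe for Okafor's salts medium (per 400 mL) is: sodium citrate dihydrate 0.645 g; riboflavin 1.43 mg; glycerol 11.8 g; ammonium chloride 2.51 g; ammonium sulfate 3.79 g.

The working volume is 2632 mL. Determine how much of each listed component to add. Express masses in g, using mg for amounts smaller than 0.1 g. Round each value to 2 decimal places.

Scale factor = 2632 mL / 400 mL = 6.58.
sodium citrate dihydrate: 0.645 g × (2632 mL / 400 mL) = 4.24 g
riboflavin: 1.43 mg × (2632 mL / 400 mL) = 9.41 mg
glycerol: 11.8 g × (2632 mL / 400 mL) = 77.64 g
ammonium chloride: 2.51 g × (2632 mL / 400 mL) = 16.52 g
ammonium sulfate: 3.79 g × (2632 mL / 400 mL) = 24.94 g

sodium citrate dihydrate 4.24 g; riboflavin 9.41 mg; glycerol 77.64 g; ammonium chloride 16.52 g; ammonium sulfate 24.94 g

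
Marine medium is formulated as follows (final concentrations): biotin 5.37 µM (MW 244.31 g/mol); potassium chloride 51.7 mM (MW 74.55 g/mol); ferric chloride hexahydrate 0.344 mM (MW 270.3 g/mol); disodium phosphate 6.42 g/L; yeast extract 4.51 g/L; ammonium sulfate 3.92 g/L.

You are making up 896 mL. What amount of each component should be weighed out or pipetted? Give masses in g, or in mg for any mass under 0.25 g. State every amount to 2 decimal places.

biotin 1.18 mg; potassium chloride 3.45 g; ferric chloride hexahydrate 83.31 mg; disodium phosphate 5.75 g; yeast extract 4.04 g; ammonium sulfate 3.51 g

Working volume: 896 mL = 0.896 L.
biotin: 5.37 µmol/L × 244.31 g/mol × 0.896 L ÷ 1000 = 1.18 mg
potassium chloride: 51.7 mmol/L × 74.55 g/mol × 0.896 L ÷ 1000 = 3.45 g
ferric chloride hexahydrate: 0.344 mmol/L × 270.3 mg/mmol × 0.896 L = 83.31 mg
disodium phosphate: 6.42 g/L × 0.896 L = 5.75 g
yeast extract: 4.51 g/L × 0.896 L = 4.04 g
ammonium sulfate: 3.92 g/L × 0.896 L = 3.51 g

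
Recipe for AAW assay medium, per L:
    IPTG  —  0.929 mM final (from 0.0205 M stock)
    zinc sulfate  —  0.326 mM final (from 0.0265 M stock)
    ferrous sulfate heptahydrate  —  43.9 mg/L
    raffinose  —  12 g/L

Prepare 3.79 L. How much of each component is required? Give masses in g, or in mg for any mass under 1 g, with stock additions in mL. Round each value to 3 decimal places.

IPTG 171.752 mL; zinc sulfate 46.624 mL; ferrous sulfate heptahydrate 166.381 mg; raffinose 45.480 g

Working volume: 3.79 L.
IPTG: V = C2·V2/C1 = 0.929 mM × 3790 mL ÷ 20.5 mM = 171.752 mL
zinc sulfate: C1V1 = C2V2 → 0.326 mM × 3790 mL ÷ 26.5 mM = 46.624 mL
ferrous sulfate heptahydrate: 43.9 mg/L × 3.79 L = 166.381 mg
raffinose: 12 g/L × 3.79 L = 45.480 g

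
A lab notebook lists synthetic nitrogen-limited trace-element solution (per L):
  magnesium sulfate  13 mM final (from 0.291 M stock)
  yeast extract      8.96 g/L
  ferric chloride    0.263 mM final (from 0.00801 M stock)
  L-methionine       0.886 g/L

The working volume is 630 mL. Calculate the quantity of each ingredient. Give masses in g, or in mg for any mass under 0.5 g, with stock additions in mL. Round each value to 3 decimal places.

magnesium sulfate 28.144 mL; yeast extract 5.645 g; ferric chloride 20.685 mL; L-methionine 0.558 g

Working volume: 630 mL = 0.63 L.
magnesium sulfate: C1V1 = C2V2 → 13 mM × 630 mL ÷ 291 mM = 28.144 mL
yeast extract: 8.96 g/L × 0.63 L = 5.645 g
ferric chloride: C1V1 = C2V2 → 0.263 mM × 630 mL ÷ 8.01 mM = 20.685 mL
L-methionine: 0.886 g/L × 0.63 L = 0.558 g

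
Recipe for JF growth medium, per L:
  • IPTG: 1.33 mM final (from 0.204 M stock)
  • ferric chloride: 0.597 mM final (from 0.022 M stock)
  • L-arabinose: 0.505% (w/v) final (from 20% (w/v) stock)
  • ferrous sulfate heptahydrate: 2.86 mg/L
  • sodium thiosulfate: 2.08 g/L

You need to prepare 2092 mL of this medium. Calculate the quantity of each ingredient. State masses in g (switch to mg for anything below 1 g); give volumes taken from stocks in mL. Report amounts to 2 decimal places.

Scale factor relative to 1 L: 2.092.
IPTG: C1V1 = C2V2 → 1.33 mM × 2092 mL ÷ 204 mM = 13.64 mL
ferric chloride: C1V1 = C2V2 → 0.597 mM × 2092 mL ÷ 22 mM = 56.77 mL
L-arabinose: dilute stock: 0.505% ÷ 20% × 2092 mL = 52.82 mL
ferrous sulfate heptahydrate: 2.86 mg/L × 2.092 L = 5.98 mg
sodium thiosulfate: 2.08 g/L × 2.092 L = 4.35 g

IPTG 13.64 mL; ferric chloride 56.77 mL; L-arabinose 52.82 mL; ferrous sulfate heptahydrate 5.98 mg; sodium thiosulfate 4.35 g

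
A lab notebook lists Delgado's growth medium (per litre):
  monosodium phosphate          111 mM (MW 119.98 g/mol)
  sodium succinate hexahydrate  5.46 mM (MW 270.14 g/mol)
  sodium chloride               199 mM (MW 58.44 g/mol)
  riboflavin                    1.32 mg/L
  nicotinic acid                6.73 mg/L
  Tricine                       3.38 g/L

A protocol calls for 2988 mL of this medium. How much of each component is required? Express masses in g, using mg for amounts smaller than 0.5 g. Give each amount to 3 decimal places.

monosodium phosphate 39.794 g; sodium succinate hexahydrate 4.407 g; sodium chloride 34.749 g; riboflavin 3.944 mg; nicotinic acid 20.109 mg; Tricine 10.099 g

Working volume: 2988 mL = 2.988 L.
monosodium phosphate: 111 mmol/L × 119.98 g/mol × 2.988 L ÷ 1000 = 39.794 g
sodium succinate hexahydrate: 5.46 mmol/L × 270.14 g/mol × 2.988 L ÷ 1000 = 4.407 g
sodium chloride: 199 mmol/L × 58.44 g/mol × 2.988 L ÷ 1000 = 34.749 g
riboflavin: 1.32 mg/L × 2.988 L = 3.944 mg
nicotinic acid: 6.73 mg/L × 2.988 L = 20.109 mg
Tricine: 3.38 g/L × 2.988 L = 10.099 g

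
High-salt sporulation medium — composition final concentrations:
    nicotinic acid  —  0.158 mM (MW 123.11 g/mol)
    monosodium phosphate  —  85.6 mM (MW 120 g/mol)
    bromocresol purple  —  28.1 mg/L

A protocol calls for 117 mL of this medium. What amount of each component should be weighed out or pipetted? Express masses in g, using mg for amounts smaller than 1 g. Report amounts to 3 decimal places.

nicotinic acid 2.276 mg; monosodium phosphate 1.202 g; bromocresol purple 3.288 mg

Target volume = 117 mL = 0.117 L.
nicotinic acid: 0.158 mmol/L × 123.11 mg/mmol × 0.117 L = 2.276 mg
monosodium phosphate: 85.6 mmol/L × 120 g/mol × 0.117 L ÷ 1000 = 1.202 g
bromocresol purple: 28.1 mg/L × 0.117 L = 3.288 mg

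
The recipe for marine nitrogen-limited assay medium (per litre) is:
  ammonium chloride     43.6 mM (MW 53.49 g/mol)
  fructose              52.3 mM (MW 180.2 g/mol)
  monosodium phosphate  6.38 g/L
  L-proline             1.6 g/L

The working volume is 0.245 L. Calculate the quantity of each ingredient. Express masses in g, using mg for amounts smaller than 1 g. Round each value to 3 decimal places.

ammonium chloride 571.380 mg; fructose 2.309 g; monosodium phosphate 1.563 g; L-proline 392.000 mg

Scale factor relative to 1 L: 0.245.
ammonium chloride: 43.6 mmol/L × 53.49 mg/mmol × 0.245 L = 571.380 mg
fructose: 52.3 mmol/L × 180.2 g/mol × 0.245 L ÷ 1000 = 2.309 g
monosodium phosphate: 6.38 g/L × 0.245 L = 1.563 g
L-proline: 1.6 g/L × 0.245 L = 0.392 g = 392.000 mg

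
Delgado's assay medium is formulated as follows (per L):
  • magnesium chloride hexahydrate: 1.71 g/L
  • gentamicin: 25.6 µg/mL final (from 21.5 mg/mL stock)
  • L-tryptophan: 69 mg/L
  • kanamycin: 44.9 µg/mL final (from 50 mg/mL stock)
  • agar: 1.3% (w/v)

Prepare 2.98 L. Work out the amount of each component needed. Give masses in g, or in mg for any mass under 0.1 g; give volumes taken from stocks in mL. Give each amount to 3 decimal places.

Working volume: 2.98 L.
magnesium chloride hexahydrate: 1.71 g/L × 2.98 L = 5.096 g
gentamicin: dilute stock: 25.6 µg/mL × 2980 mL ÷ 21500 µg/mL = 3.548 mL
L-tryptophan: 69 mg/L × 2.98 L = 205.62 mg = 0.206 g
kanamycin: V = C2·V2/C1 = 44.9 µg/mL × 2980 mL ÷ 50000 µg/mL = 2.676 mL
agar: 1.3% w/v = 13 g/L → 13 × 2.98 L = 38.740 g

magnesium chloride hexahydrate 5.096 g; gentamicin 3.548 mL; L-tryptophan 0.206 g; kanamycin 2.676 mL; agar 38.740 g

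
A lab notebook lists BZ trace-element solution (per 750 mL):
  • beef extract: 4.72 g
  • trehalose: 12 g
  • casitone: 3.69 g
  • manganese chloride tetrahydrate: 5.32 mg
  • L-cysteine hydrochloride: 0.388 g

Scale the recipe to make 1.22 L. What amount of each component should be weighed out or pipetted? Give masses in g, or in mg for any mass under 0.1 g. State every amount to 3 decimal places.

beef extract 7.678 g; trehalose 19.520 g; casitone 6.002 g; manganese chloride tetrahydrate 8.654 mg; L-cysteine hydrochloride 0.631 g

Ratio of target to recipe volume: 1220 / 750 = 1.62667.
beef extract: 4.72 g × (1220 mL / 750 mL) = 7.678 g
trehalose: 12 g × (1220 mL / 750 mL) = 19.520 g
casitone: 3.69 g × (1220 mL / 750 mL) = 6.002 g
manganese chloride tetrahydrate: 5.32 mg × (1220 mL / 750 mL) = 8.654 mg
L-cysteine hydrochloride: 0.388 g × (1220 mL / 750 mL) = 0.631 g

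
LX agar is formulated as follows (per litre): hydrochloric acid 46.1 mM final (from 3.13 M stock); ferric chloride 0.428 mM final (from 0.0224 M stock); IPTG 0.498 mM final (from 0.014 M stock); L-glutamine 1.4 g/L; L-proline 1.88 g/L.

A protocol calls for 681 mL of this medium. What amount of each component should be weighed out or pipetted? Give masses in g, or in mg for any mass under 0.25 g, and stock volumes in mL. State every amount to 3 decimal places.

hydrochloric acid 10.030 mL; ferric chloride 13.012 mL; IPTG 24.224 mL; L-glutamine 0.953 g; L-proline 1.280 g

Working volume: 681 mL = 0.681 L.
hydrochloric acid: dilute stock: 46.1 mM × 681 mL ÷ 3130 mM = 10.030 mL
ferric chloride: dilute stock: 0.428 mM × 681 mL ÷ 22.4 mM = 13.012 mL
IPTG: dilute stock: 0.498 mM × 681 mL ÷ 14 mM = 24.224 mL
L-glutamine: 1.4 g/L × 0.681 L = 0.953 g
L-proline: 1.88 g/L × 0.681 L = 1.280 g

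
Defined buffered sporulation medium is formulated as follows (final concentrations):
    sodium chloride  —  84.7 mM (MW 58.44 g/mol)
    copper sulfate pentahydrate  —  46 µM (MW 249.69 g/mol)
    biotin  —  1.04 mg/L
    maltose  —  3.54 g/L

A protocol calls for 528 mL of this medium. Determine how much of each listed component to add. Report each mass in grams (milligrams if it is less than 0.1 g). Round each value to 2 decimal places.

sodium chloride 2.61 g; copper sulfate pentahydrate 6.06 mg; biotin 0.55 mg; maltose 1.87 g

Target volume = 528 mL = 0.528 L.
sodium chloride: 84.7 mmol/L × 58.44 g/mol × 0.528 L ÷ 1000 = 2.61 g
copper sulfate pentahydrate: 46 µmol/L × 249.69 g/mol × 0.528 L ÷ 1000 = 6.06 mg
biotin: 1.04 mg/L × 0.528 L = 0.55 mg
maltose: 3.54 g/L × 0.528 L = 1.87 g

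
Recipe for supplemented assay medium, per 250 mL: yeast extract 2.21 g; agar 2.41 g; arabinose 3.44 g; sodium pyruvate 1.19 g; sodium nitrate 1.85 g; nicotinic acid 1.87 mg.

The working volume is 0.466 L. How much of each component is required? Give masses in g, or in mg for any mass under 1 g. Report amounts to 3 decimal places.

Scale factor = 466 mL / 250 mL = 1.864.
yeast extract: 2.21 g × (466 mL / 250 mL) = 4.119 g
agar: 2.41 g × (466 mL / 250 mL) = 4.492 g
arabinose: 3.44 g × (466 mL / 250 mL) = 6.412 g
sodium pyruvate: 1.19 g × (466 mL / 250 mL) = 2.218 g
sodium nitrate: 1.85 g × (466 mL / 250 mL) = 3.448 g
nicotinic acid: 1.87 mg × (466 mL / 250 mL) = 3.486 mg

yeast extract 4.119 g; agar 4.492 g; arabinose 6.412 g; sodium pyruvate 2.218 g; sodium nitrate 3.448 g; nicotinic acid 3.486 mg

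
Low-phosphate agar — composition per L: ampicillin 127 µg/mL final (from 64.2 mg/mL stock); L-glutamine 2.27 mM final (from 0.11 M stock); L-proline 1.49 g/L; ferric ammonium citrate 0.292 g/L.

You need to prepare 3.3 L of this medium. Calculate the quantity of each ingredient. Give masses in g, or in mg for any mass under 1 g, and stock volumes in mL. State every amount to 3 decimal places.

Scale factor relative to 1 L: 3.3.
ampicillin: V = C2·V2/C1 = 127 µg/mL × 3300 mL ÷ 64200 µg/mL = 6.528 mL
L-glutamine: dilute stock: 2.27 mM × 3300 mL ÷ 110 mM = 68.100 mL
L-proline: 1.49 g/L × 3.3 L = 4.917 g
ferric ammonium citrate: 0.292 g/L × 3.3 L = 0.9636 g = 963.600 mg

ampicillin 6.528 mL; L-glutamine 68.100 mL; L-proline 4.917 g; ferric ammonium citrate 963.600 mg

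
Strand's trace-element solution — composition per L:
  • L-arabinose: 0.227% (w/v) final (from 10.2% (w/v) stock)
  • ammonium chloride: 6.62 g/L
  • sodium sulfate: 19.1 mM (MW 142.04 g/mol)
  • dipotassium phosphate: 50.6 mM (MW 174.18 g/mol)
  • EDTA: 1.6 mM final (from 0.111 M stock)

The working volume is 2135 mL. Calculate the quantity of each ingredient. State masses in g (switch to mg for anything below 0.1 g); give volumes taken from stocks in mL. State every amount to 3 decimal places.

L-arabinose 47.514 mL; ammonium chloride 14.134 g; sodium sulfate 5.792 g; dipotassium phosphate 18.817 g; EDTA 30.775 mL

Scale factor relative to 1 L: 2.135.
L-arabinose: C1V1 = C2V2 → 0.227% ÷ 10.2% × 2135 mL = 47.514 mL
ammonium chloride: 6.62 g/L × 2.135 L = 14.134 g
sodium sulfate: 19.1 mmol/L × 142.04 g/mol × 2.135 L ÷ 1000 = 5.792 g
dipotassium phosphate: 50.6 mmol/L × 174.18 g/mol × 2.135 L ÷ 1000 = 18.817 g
EDTA: dilute stock: 1.6 mM × 2135 mL ÷ 111 mM = 30.775 mL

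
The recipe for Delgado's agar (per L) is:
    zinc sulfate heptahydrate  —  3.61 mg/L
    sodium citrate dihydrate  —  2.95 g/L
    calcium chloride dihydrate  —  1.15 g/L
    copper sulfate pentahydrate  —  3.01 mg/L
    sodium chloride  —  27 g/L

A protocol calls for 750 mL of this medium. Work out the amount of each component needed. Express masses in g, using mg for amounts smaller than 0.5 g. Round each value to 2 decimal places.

Scale factor relative to 1 L: 0.75.
zinc sulfate heptahydrate: 3.61 mg/L × 0.75 L = 2.71 mg
sodium citrate dihydrate: 2.95 g/L × 0.75 L = 2.21 g
calcium chloride dihydrate: 1.15 g/L × 0.75 L = 0.86 g
copper sulfate pentahydrate: 3.01 mg/L × 0.75 L = 2.26 mg
sodium chloride: 27 g/L × 0.75 L = 20.25 g

zinc sulfate heptahydrate 2.71 mg; sodium citrate dihydrate 2.21 g; calcium chloride dihydrate 0.86 g; copper sulfate pentahydrate 2.26 mg; sodium chloride 20.25 g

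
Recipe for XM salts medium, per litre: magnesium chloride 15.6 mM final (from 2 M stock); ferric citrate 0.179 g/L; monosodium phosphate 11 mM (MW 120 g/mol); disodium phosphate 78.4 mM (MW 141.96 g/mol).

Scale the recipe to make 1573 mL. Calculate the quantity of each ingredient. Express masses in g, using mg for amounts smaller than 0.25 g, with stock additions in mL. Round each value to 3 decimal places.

magnesium chloride 12.269 mL; ferric citrate 0.282 g; monosodium phosphate 2.076 g; disodium phosphate 17.507 g

Target volume = 1573 mL = 1.573 L.
magnesium chloride: C1V1 = C2V2 → 15.6 mM × 1573 mL ÷ 2000 mM = 12.269 mL
ferric citrate: 0.179 g/L × 1.573 L = 0.282 g
monosodium phosphate: 11 mmol/L × 120 g/mol × 1.573 L ÷ 1000 = 2.076 g
disodium phosphate: 78.4 mmol/L × 141.96 g/mol × 1.573 L ÷ 1000 = 17.507 g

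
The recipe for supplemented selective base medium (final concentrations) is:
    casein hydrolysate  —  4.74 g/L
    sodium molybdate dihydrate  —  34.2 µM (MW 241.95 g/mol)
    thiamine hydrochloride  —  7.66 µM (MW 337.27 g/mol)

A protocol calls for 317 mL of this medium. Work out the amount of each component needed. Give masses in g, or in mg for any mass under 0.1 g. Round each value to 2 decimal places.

Scale factor relative to 1 L: 0.317.
casein hydrolysate: 4.74 g/L × 0.317 L = 1.50 g
sodium molybdate dihydrate: 34.2 µmol/L × 241.95 g/mol × 0.317 L ÷ 1000 = 2.62 mg
thiamine hydrochloride: 7.66 µmol/L × 337.27 g/mol × 0.317 L ÷ 1000 = 0.82 mg

casein hydrolysate 1.50 g; sodium molybdate dihydrate 2.62 mg; thiamine hydrochloride 0.82 mg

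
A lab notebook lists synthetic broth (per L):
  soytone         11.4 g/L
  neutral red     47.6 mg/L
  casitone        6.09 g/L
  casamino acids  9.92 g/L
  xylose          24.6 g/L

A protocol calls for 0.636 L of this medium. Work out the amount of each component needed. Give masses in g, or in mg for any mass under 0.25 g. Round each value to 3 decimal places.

Working volume: 0.636 L.
soytone: 11.4 g/L × 0.636 L = 7.250 g
neutral red: 47.6 mg/L × 0.636 L = 30.274 mg
casitone: 6.09 g/L × 0.636 L = 3.873 g
casamino acids: 9.92 g/L × 0.636 L = 6.309 g
xylose: 24.6 g/L × 0.636 L = 15.646 g

soytone 7.250 g; neutral red 30.274 mg; casitone 3.873 g; casamino acids 6.309 g; xylose 15.646 g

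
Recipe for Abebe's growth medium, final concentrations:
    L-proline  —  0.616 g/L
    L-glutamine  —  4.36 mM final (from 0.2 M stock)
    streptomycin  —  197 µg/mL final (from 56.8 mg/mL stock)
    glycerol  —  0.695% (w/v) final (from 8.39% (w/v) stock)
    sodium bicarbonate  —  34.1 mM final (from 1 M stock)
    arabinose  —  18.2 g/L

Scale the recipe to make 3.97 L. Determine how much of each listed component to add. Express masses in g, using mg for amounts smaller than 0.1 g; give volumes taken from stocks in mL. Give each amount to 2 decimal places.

L-proline 2.45 g; L-glutamine 86.55 mL; streptomycin 13.77 mL; glycerol 328.86 mL; sodium bicarbonate 135.38 mL; arabinose 72.25 g

Scale factor relative to 1 L: 3.97.
L-proline: 0.616 g/L × 3.97 L = 2.45 g
L-glutamine: V = C2·V2/C1 = 4.36 mM × 3970 mL ÷ 200 mM = 86.55 mL
streptomycin: V = C2·V2/C1 = 197 µg/mL × 3970 mL ÷ 56800 µg/mL = 13.77 mL
glycerol: dilute stock: 0.695% ÷ 8.39% × 3970 mL = 328.86 mL
sodium bicarbonate: dilute stock: 34.1 mM × 3970 mL ÷ 1000 mM = 135.38 mL
arabinose: 18.2 g/L × 3.97 L = 72.25 g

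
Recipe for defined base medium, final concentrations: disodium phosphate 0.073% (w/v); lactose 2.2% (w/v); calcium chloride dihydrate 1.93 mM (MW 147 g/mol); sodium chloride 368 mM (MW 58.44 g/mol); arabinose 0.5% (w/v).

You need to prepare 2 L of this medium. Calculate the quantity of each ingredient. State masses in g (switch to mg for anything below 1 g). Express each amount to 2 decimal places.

disodium phosphate 1.46 g; lactose 44.00 g; calcium chloride dihydrate 567.42 mg; sodium chloride 43.01 g; arabinose 10.00 g

Working volume: 2 L.
disodium phosphate: 0.073% w/v = 0.73 g/L → 0.73 × 2 L = 1.46 g
lactose: 2.2% w/v = 22 g/L → 22 × 2 L = 44.00 g
calcium chloride dihydrate: 1.93 mmol/L × 147 mg/mmol × 2 L = 567.42 mg
sodium chloride: 368 mmol/L × 58.44 g/mol × 2 L ÷ 1000 = 43.01 g
arabinose: 0.5 g per 100 mL × 2000 mL ÷ 100 = 10.00 g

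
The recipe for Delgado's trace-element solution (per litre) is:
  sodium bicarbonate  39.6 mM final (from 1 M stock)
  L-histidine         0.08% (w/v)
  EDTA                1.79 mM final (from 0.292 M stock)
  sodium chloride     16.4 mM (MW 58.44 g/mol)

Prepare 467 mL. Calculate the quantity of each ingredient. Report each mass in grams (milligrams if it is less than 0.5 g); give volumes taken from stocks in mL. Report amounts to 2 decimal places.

Scale factor relative to 1 L: 0.467.
sodium bicarbonate: dilute stock: 39.6 mM × 467 mL ÷ 1000 mM = 18.49 mL
L-histidine: 0.08% w/v = 0.8 g/L → 0.8 × 0.467 L = 0.3736 g = 373.60 mg
EDTA: dilute stock: 1.79 mM × 467 mL ÷ 292 mM = 2.86 mL
sodium chloride: 16.4 mmol/L × 58.44 mg/mmol × 0.467 L = 447.58 mg

sodium bicarbonate 18.49 mL; L-histidine 373.60 mg; EDTA 2.86 mL; sodium chloride 447.58 mg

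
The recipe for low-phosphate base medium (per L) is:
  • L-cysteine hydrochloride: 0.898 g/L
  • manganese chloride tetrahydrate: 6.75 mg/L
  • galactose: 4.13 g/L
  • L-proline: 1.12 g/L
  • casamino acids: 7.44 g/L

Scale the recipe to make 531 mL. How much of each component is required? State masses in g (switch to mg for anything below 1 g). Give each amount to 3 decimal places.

L-cysteine hydrochloride 476.838 mg; manganese chloride tetrahydrate 3.584 mg; galactose 2.193 g; L-proline 594.720 mg; casamino acids 3.951 g

Scale factor relative to 1 L: 0.531.
L-cysteine hydrochloride: 0.898 g/L × 0.531 L = 0.476838 g = 476.838 mg
manganese chloride tetrahydrate: 6.75 mg/L × 0.531 L = 3.584 mg
galactose: 4.13 g/L × 0.531 L = 2.193 g
L-proline: 1.12 g/L × 0.531 L = 0.59472 g = 594.720 mg
casamino acids: 7.44 g/L × 0.531 L = 3.951 g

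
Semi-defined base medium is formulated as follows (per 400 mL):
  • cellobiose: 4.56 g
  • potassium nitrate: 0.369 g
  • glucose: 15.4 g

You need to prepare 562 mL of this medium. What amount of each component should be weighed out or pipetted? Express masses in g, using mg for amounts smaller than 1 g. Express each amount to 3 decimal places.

Ratio of target to recipe volume: 562 / 400 = 1.405.
cellobiose: 4.56 g × (562 mL / 400 mL) = 6.407 g
potassium nitrate: 0.369 g × (562 mL / 400 mL) = 0.518445 g = 518.445 mg
glucose: 15.4 g × (562 mL / 400 mL) = 21.637 g

cellobiose 6.407 g; potassium nitrate 518.445 mg; glucose 21.637 g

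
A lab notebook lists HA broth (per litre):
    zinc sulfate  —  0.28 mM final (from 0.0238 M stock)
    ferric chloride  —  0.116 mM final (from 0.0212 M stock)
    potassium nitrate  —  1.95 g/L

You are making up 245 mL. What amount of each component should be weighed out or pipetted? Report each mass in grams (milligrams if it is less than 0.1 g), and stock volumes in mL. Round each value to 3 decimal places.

zinc sulfate 2.882 mL; ferric chloride 1.341 mL; potassium nitrate 0.478 g

Scale factor relative to 1 L: 0.245.
zinc sulfate: C1V1 = C2V2 → 0.28 mM × 245 mL ÷ 23.8 mM = 2.882 mL
ferric chloride: dilute stock: 0.116 mM × 245 mL ÷ 21.2 mM = 1.341 mL
potassium nitrate: 1.95 g/L × 0.245 L = 0.478 g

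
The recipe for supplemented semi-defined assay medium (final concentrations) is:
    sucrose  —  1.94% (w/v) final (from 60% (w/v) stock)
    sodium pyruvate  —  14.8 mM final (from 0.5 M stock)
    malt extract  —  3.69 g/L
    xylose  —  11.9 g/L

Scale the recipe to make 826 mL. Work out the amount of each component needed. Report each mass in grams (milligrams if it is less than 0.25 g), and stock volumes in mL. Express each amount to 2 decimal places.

sucrose 26.71 mL; sodium pyruvate 24.45 mL; malt extract 3.05 g; xylose 9.83 g

Scale factor relative to 1 L: 0.826.
sucrose: dilute stock: 1.94% ÷ 60% × 826 mL = 26.71 mL
sodium pyruvate: C1V1 = C2V2 → 14.8 mM × 826 mL ÷ 500 mM = 24.45 mL
malt extract: 3.69 g/L × 0.826 L = 3.05 g
xylose: 11.9 g/L × 0.826 L = 9.83 g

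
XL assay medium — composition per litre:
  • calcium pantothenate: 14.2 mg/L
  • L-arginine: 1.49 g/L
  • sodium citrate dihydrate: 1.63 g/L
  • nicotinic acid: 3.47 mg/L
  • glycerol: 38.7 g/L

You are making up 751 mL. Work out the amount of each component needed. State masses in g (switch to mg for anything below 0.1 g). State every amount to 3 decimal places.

calcium pantothenate 10.664 mg; L-arginine 1.119 g; sodium citrate dihydrate 1.224 g; nicotinic acid 2.606 mg; glycerol 29.064 g

Scale factor relative to 1 L: 0.751.
calcium pantothenate: 14.2 mg/L × 0.751 L = 10.664 mg
L-arginine: 1.49 g/L × 0.751 L = 1.119 g
sodium citrate dihydrate: 1.63 g/L × 0.751 L = 1.224 g
nicotinic acid: 3.47 mg/L × 0.751 L = 2.606 mg
glycerol: 38.7 g/L × 0.751 L = 29.064 g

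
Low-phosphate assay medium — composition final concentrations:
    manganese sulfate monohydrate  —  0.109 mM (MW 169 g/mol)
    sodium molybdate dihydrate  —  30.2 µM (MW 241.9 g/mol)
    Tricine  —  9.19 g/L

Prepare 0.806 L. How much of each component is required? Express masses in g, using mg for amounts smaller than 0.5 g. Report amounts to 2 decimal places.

manganese sulfate monohydrate 14.85 mg; sodium molybdate dihydrate 5.89 mg; Tricine 7.41 g

Working volume: 0.806 L.
manganese sulfate monohydrate: 0.109 mmol/L × 169 mg/mmol × 0.806 L = 14.85 mg
sodium molybdate dihydrate: 30.2 µmol/L × 241.9 g/mol × 0.806 L ÷ 1000 = 5.89 mg
Tricine: 9.19 g/L × 0.806 L = 7.41 g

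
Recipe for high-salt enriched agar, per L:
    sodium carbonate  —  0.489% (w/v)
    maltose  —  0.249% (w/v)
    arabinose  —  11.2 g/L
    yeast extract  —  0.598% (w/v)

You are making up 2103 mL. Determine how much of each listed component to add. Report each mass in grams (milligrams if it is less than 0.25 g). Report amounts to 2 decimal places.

sodium carbonate 10.28 g; maltose 5.24 g; arabinose 23.55 g; yeast extract 12.58 g

Working volume: 2103 mL = 2.103 L.
sodium carbonate: 0.489 g per 100 mL × 2103 mL ÷ 100 = 10.28 g
maltose: 0.249 g per 100 mL × 2103 mL ÷ 100 = 5.24 g
arabinose: 11.2 g/L × 2.103 L = 23.55 g
yeast extract: 0.598 g per 100 mL × 2103 mL ÷ 100 = 12.58 g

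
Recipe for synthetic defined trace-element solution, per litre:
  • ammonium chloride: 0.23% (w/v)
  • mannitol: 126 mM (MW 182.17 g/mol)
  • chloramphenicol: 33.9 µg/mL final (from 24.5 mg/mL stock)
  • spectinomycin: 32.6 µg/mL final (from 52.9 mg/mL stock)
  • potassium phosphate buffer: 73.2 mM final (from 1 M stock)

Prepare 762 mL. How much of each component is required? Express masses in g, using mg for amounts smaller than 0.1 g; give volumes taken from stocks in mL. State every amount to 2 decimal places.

ammonium chloride 1.75 g; mannitol 17.49 g; chloramphenicol 1.05 mL; spectinomycin 0.47 mL; potassium phosphate buffer 55.78 mL

Working volume: 762 mL = 0.762 L.
ammonium chloride: 0.23 g per 100 mL × 762 mL ÷ 100 = 1.75 g
mannitol: 126 mmol/L × 182.17 g/mol × 0.762 L ÷ 1000 = 17.49 g
chloramphenicol: dilute stock: 33.9 µg/mL × 762 mL ÷ 24500 µg/mL = 1.05 mL
spectinomycin: V = C2·V2/C1 = 32.6 µg/mL × 762 mL ÷ 52900 µg/mL = 0.47 mL
potassium phosphate buffer: V = C2·V2/C1 = 73.2 mM × 762 mL ÷ 1000 mM = 55.78 mL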